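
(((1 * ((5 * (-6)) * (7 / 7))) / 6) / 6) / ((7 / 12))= -10 / 7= -1.43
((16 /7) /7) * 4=64 /49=1.31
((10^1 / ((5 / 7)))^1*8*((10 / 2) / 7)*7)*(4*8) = 17920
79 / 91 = 0.87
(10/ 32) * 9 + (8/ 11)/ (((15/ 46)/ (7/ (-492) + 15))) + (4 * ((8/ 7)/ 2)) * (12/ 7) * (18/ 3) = 950627659/ 15911280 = 59.75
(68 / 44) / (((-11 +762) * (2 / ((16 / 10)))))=68 / 41305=0.00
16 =16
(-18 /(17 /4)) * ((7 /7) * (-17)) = 72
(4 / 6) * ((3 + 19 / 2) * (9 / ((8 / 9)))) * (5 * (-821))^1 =-2770875 / 8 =-346359.38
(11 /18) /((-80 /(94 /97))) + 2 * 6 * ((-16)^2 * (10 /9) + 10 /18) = 3419.99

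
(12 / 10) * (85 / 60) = 17 / 10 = 1.70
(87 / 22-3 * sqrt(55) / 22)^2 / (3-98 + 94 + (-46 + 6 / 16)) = -16128 / 45133 + 1044 * sqrt(55) / 45133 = -0.19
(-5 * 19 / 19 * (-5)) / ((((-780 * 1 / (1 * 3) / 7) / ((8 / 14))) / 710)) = -3550 / 13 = -273.08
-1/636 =-0.00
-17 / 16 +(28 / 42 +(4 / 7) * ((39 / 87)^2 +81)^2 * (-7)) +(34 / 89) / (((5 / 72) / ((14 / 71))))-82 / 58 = -28290833986507409 / 1072634073360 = -26375.10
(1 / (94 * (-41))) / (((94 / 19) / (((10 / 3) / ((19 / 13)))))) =-65 / 543414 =-0.00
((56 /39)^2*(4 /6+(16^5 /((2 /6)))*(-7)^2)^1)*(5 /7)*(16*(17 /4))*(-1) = -70436121781760 /4563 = -15436362433.00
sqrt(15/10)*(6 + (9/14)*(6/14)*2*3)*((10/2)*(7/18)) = 625*sqrt(6)/84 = 18.23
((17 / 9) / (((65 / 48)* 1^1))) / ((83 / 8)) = 2176 / 16185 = 0.13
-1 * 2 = -2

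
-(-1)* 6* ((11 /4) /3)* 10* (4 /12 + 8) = 1375 /3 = 458.33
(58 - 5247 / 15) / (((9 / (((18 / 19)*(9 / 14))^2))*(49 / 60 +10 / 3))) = -4254444 / 1468187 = -2.90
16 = 16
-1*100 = -100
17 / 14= 1.21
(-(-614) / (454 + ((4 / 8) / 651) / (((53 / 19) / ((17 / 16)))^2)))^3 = 189982316864463313019525297998921728 / 76802603913255573698509021925211481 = 2.47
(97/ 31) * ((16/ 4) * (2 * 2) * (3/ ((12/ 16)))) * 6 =37248/ 31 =1201.55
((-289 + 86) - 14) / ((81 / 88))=-19096 / 81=-235.75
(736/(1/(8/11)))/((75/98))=577024/825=699.42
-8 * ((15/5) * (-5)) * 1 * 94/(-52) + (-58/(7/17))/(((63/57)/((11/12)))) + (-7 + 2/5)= -19511983/57330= -340.35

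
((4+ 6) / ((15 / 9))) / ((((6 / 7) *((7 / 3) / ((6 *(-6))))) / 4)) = -432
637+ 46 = 683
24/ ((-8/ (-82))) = 246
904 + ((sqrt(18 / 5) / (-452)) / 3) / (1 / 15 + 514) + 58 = 962- 3*sqrt(10) / 3485372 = 962.00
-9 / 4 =-2.25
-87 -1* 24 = -111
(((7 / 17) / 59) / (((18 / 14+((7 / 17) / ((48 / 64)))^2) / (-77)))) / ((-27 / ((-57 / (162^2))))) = -0.00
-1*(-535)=535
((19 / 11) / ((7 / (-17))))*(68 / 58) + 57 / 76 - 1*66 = -626741 / 8932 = -70.17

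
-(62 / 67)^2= -3844 / 4489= -0.86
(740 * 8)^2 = 35046400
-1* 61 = -61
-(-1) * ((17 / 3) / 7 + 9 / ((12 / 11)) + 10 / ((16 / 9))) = 2467 / 168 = 14.68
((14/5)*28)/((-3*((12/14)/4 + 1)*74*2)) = -1372/9435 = -0.15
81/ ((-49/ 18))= -1458/ 49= -29.76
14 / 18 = 7 / 9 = 0.78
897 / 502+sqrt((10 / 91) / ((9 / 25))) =5*sqrt(910) / 273+897 / 502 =2.34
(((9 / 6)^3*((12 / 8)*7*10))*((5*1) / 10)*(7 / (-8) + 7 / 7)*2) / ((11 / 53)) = 150255 / 704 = 213.43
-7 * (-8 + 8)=0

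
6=6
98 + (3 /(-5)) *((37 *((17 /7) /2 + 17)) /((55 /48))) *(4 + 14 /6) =-822742 /385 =-2136.99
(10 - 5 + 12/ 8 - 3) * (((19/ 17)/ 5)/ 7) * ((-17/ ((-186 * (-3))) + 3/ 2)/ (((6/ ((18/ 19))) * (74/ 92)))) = 1886/ 58497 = 0.03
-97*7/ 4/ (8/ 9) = -6111/ 32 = -190.97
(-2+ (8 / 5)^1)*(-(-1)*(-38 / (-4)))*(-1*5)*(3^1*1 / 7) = 57 / 7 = 8.14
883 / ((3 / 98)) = 86534 / 3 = 28844.67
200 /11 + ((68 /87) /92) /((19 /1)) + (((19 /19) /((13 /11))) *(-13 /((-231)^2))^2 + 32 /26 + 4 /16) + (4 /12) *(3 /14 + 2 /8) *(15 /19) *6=3479249024888257 /170583889632156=20.40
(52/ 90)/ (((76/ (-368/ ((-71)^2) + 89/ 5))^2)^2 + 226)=518120769815526169699693/ 505623817289258408867210685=0.00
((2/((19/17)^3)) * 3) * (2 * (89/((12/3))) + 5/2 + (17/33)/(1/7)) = 16409420/75449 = 217.49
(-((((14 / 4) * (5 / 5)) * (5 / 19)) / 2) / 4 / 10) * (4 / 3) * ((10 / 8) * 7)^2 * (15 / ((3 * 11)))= -42875 / 80256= -0.53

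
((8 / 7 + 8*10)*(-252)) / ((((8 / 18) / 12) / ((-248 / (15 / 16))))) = 730238976 / 5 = 146047795.20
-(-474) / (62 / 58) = 13746 / 31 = 443.42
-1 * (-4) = 4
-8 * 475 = -3800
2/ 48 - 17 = -407/ 24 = -16.96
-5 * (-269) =1345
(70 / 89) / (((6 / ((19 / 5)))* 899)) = 133 / 240033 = 0.00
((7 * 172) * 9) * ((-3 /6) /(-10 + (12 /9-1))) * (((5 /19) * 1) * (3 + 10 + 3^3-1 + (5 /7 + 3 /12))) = 6495795 /1102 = 5894.55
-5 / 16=-0.31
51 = 51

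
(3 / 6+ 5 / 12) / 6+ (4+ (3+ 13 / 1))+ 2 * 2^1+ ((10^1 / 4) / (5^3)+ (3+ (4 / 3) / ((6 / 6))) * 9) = 113711 / 1800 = 63.17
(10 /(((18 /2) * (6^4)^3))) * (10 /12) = 25 /58773123072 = 0.00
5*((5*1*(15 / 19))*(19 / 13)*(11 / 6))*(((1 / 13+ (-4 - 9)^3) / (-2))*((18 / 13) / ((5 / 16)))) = 565488000 / 2197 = 257390.99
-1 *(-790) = 790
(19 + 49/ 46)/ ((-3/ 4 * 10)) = -923/ 345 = -2.68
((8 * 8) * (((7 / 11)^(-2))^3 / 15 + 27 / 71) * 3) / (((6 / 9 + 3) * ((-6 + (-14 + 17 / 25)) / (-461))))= 25584198283520 / 14793302909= 1729.44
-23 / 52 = -0.44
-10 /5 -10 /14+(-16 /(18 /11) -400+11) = -401.49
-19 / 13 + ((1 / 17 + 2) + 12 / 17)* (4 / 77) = -1.32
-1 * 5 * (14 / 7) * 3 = -30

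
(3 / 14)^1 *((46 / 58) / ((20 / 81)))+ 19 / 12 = 55337 / 24360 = 2.27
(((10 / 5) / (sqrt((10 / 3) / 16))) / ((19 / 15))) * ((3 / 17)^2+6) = 20916 * sqrt(30) / 5491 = 20.86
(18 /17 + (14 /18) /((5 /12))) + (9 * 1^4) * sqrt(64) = 19106 /255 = 74.93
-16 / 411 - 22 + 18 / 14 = -59707 / 2877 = -20.75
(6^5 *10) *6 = 466560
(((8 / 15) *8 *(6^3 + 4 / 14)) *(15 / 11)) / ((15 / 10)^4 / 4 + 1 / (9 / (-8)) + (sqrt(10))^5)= -1730174976 / 364953082021 + 3214776729600 *sqrt(10) / 2554671574147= 3.97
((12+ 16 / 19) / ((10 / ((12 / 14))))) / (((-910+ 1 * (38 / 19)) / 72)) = -13176 / 150955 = -0.09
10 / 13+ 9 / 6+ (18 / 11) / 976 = 158473 / 69784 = 2.27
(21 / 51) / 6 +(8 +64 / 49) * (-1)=-46169 / 4998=-9.24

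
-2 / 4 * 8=-4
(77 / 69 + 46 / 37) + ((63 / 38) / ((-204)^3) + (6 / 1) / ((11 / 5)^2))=4427815881377 / 1230340343936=3.60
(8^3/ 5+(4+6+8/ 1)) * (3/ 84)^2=0.15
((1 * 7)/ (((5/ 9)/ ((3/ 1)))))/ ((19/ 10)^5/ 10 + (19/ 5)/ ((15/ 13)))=6.55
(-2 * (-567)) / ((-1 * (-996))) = 189 / 166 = 1.14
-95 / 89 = -1.07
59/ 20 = 2.95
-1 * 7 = -7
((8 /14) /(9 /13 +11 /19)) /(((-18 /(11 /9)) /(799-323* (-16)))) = -600457 /3297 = -182.12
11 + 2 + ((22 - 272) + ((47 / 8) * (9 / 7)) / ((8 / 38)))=-45051 / 224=-201.12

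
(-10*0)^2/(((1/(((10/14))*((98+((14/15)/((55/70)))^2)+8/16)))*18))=0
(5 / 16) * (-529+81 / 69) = -15175 / 92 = -164.95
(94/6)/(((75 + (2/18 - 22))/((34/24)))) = 799/1912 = 0.42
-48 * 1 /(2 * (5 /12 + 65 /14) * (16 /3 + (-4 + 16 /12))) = -756 /425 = -1.78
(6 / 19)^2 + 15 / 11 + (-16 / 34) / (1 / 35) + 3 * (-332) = -68250065 / 67507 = -1011.01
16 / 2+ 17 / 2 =16.50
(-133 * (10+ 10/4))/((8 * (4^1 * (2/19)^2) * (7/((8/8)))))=-171475/256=-669.82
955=955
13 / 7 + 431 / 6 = 3095 / 42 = 73.69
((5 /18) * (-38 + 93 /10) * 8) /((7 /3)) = -82 /3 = -27.33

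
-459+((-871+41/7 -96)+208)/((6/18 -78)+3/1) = -87987/196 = -448.91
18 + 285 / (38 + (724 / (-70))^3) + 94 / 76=18.97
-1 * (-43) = 43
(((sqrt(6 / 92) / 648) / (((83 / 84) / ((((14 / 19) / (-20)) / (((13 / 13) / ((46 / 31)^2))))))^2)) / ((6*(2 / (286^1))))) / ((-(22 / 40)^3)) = -243051885440*sqrt(138) / 7503420689948403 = -0.00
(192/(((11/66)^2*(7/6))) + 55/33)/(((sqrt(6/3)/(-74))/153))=-234839037*sqrt(2)/7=-47444650.16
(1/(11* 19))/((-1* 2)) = -1/418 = -0.00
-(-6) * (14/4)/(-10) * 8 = -84/5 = -16.80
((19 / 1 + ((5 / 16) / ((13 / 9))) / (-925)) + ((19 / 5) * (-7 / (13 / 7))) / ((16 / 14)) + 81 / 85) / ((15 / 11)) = 17797549 / 3270800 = 5.44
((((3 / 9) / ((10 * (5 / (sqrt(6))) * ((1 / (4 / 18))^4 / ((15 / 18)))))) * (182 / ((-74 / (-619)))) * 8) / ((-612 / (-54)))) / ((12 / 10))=450632 * sqrt(6) / 37141821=0.03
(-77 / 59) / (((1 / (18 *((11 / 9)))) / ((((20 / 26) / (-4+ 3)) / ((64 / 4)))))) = 4235 / 3068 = 1.38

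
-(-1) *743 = 743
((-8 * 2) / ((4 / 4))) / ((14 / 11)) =-88 / 7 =-12.57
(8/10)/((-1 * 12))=-1/15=-0.07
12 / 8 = 3 / 2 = 1.50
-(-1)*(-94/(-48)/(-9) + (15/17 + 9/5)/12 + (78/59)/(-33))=-406619/11915640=-0.03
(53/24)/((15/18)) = 53/20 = 2.65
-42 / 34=-21 / 17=-1.24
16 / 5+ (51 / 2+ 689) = 7177 / 10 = 717.70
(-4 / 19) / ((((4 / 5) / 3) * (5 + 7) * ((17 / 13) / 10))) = -325 / 646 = -0.50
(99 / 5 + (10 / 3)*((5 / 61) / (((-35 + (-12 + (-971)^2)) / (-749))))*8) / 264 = 8539550449 / 113870659320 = 0.07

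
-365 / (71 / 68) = -349.58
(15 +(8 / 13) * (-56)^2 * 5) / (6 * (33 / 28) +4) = 351778 / 403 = 872.90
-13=-13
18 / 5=3.60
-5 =-5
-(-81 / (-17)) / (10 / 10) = -81 / 17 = -4.76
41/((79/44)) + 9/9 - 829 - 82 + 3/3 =-70007/79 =-886.16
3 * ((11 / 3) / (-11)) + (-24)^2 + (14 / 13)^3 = 1266019 / 2197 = 576.25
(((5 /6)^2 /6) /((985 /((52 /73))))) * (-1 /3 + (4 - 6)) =-455 /2329722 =-0.00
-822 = -822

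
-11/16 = -0.69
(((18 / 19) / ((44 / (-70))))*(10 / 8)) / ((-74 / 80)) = 15750 / 7733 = 2.04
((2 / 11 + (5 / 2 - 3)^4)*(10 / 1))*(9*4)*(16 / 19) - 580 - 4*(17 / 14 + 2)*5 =-834230 / 1463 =-570.22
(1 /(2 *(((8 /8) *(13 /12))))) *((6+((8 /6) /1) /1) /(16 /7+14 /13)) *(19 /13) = 2926 /1989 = 1.47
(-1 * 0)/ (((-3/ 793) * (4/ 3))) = 0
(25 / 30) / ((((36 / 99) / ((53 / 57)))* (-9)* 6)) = -2915 / 73872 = -0.04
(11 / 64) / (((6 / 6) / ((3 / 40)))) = 33 / 2560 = 0.01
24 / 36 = 2 / 3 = 0.67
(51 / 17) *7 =21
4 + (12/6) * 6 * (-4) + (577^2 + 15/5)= 332888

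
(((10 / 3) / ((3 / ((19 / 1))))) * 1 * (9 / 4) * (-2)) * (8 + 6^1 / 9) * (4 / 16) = -1235 / 6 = -205.83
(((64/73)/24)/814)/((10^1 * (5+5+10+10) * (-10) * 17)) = -1/1136445750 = -0.00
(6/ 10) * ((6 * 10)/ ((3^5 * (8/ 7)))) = 0.13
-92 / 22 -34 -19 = -629 / 11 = -57.18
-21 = -21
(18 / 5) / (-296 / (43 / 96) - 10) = -387 / 72115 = -0.01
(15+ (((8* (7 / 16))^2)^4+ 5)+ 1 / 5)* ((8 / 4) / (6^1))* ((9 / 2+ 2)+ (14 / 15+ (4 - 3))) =7299014833 / 115200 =63359.50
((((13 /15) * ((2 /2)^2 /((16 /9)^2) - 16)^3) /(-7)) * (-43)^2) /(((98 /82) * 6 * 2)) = 12757064892403975 /207165063168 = 61579.23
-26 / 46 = -13 / 23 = -0.57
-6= -6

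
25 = 25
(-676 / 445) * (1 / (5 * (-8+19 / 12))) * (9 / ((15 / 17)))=413712 / 856625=0.48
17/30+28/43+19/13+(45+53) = 1688393/16770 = 100.68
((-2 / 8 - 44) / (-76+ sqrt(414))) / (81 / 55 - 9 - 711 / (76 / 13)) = -0.01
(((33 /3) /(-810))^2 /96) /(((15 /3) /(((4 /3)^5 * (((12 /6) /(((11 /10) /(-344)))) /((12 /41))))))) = -1241152 /358722675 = -0.00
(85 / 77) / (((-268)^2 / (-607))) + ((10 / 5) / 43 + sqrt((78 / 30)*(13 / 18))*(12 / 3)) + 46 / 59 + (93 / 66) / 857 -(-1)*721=26*sqrt(10) / 15 + 8679397998244621 / 12024349815632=727.30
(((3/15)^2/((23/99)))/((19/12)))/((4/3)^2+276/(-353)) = 943569/8641675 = 0.11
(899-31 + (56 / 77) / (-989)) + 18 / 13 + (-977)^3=-131891137952337 / 141427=-932573963.62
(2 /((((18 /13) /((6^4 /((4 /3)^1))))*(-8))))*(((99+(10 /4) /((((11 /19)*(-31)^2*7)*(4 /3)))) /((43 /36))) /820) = -185136066531 /10436536880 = -17.74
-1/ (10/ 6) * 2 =-6/ 5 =-1.20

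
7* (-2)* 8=-112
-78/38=-39/19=-2.05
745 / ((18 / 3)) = 745 / 6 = 124.17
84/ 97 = 0.87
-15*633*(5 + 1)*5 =-284850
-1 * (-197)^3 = 7645373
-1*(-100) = 100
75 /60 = 5 /4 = 1.25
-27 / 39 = -9 / 13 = -0.69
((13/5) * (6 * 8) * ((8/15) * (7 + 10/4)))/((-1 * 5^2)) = -15808/625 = -25.29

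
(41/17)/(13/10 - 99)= -410/16609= -0.02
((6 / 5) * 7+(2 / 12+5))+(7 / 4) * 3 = 1129 / 60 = 18.82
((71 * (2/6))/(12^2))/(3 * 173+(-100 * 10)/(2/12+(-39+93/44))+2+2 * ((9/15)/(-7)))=12044795/40165616016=0.00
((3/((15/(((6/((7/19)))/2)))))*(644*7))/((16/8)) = 18354/5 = 3670.80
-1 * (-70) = 70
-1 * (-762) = 762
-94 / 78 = -47 / 39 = -1.21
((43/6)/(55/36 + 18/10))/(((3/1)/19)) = 8170/599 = 13.64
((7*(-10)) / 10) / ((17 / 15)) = -105 / 17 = -6.18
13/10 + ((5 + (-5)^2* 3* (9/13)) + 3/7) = 53373/910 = 58.65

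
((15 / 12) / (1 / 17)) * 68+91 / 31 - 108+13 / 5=208093 / 155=1342.54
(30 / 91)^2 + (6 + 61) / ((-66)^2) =4475227 / 36072036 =0.12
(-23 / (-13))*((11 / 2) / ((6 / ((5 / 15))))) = 253 / 468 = 0.54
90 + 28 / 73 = 6598 / 73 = 90.38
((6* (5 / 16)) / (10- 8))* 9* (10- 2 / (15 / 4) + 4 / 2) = 387 / 4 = 96.75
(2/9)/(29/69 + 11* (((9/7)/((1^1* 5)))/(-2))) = -3220/14403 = -0.22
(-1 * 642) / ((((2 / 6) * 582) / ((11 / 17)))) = -3531 / 1649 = -2.14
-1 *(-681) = 681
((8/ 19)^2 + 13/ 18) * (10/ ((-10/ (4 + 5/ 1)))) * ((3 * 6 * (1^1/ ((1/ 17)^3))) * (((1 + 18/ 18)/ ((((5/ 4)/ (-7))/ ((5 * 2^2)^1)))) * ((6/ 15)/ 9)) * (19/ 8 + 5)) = 18975853288/ 361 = 52564690.55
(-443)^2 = 196249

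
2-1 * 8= -6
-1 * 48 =-48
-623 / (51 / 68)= -2492 / 3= -830.67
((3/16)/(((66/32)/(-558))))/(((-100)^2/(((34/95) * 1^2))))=-4743/2612500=-0.00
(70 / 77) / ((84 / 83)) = 415 / 462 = 0.90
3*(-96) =-288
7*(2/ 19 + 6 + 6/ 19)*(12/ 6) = 1708/ 19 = 89.89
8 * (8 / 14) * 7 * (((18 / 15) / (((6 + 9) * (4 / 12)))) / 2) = 3.84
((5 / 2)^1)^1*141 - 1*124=457 / 2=228.50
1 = 1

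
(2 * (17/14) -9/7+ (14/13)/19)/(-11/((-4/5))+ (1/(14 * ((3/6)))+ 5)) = 8296/130663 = 0.06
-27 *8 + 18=-198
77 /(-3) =-77 /3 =-25.67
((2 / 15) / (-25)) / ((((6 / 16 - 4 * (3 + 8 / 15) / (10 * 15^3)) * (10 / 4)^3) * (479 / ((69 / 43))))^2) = -426488094720 / 244090021966144823161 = -0.00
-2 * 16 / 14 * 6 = -96 / 7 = -13.71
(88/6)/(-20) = -11/15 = -0.73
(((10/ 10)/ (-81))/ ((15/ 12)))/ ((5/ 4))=-16/ 2025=-0.01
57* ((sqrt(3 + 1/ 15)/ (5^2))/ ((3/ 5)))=19* sqrt(690)/ 75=6.65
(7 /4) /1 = 7 /4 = 1.75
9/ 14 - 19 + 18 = -5/ 14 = -0.36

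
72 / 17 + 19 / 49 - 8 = -2813 / 833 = -3.38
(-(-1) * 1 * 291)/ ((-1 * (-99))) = 97/ 33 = 2.94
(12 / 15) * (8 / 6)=16 / 15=1.07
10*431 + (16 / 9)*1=38806 / 9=4311.78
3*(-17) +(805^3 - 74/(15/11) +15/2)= 15649800817/30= 521660027.23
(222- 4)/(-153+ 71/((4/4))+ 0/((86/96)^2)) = -109/41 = -2.66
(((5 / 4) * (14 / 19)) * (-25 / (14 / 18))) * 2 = -59.21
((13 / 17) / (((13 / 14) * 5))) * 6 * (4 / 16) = 21 / 85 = 0.25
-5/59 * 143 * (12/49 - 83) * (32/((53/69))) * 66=422512833600/153223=2757502.68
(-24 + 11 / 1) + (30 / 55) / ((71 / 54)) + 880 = 677451 / 781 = 867.41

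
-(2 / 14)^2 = -1 / 49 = -0.02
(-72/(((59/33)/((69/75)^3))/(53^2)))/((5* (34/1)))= -40602398364/78359375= -518.16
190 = 190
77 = 77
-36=-36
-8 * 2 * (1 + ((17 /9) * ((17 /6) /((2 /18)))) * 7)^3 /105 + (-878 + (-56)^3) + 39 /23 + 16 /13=-5144741398507 /847665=-6069309.69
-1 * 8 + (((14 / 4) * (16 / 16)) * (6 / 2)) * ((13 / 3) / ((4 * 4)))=-165 / 32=-5.16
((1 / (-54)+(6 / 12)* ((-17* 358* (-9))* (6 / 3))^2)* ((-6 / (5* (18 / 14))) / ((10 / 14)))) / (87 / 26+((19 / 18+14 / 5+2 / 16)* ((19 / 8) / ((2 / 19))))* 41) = -26419346593773952 / 12419027505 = -2127328.13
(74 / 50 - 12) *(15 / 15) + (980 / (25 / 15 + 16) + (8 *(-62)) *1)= -597639 / 1325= -451.05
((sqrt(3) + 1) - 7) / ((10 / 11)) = -33 / 5 + 11 * sqrt(3) / 10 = -4.69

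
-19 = -19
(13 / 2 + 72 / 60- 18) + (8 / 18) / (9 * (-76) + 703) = -17573 / 1710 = -10.28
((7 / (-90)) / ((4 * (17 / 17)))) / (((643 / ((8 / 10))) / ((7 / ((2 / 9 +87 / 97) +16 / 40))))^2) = -0.00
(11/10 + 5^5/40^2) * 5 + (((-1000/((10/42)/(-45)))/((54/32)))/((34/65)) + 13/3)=698943971/3264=214137.25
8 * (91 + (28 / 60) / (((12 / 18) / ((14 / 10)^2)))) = 92372 / 125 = 738.98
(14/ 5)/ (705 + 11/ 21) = 147/ 37040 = 0.00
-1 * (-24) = 24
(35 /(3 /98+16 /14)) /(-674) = -343 /7751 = -0.04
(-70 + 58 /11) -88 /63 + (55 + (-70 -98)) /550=-2298319 /34650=-66.33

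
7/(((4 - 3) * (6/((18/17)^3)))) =6804/4913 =1.38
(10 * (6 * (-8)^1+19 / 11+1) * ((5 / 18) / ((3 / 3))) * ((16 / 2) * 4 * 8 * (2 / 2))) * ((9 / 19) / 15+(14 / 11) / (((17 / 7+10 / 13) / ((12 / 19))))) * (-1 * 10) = 60941388800 / 669009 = 91092.03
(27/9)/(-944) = -3/944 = -0.00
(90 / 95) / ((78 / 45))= 135 / 247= 0.55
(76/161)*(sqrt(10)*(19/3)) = 9.45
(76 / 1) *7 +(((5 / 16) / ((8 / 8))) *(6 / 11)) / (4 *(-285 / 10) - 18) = 2059899 / 3872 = 532.00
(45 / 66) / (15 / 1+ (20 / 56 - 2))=105 / 2057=0.05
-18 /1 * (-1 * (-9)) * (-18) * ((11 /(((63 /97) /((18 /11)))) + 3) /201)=208980 /469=445.59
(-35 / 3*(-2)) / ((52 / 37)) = 16.60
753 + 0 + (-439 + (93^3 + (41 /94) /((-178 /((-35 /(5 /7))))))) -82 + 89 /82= 551958536011 /686012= 804590.21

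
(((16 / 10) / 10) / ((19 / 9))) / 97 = 36 / 46075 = 0.00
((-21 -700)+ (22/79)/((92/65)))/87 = -873133/105386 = -8.29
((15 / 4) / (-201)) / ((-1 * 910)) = 1 / 48776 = 0.00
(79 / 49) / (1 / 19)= 1501 / 49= 30.63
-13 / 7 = -1.86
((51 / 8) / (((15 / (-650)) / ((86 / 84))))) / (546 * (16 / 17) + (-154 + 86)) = -161551 / 254688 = -0.63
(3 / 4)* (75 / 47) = 225 / 188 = 1.20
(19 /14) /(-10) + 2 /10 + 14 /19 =2131 /2660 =0.80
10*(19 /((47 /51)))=9690 /47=206.17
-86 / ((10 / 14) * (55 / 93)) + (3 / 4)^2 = -893301 / 4400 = -203.02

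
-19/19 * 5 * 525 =-2625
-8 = -8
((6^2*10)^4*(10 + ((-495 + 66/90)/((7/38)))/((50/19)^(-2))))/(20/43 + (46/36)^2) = -577990909780070400000/3887191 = -148691152500628.45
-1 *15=-15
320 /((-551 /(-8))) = 2560 /551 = 4.65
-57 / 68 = -0.84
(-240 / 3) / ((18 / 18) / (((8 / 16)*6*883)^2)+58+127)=-280688040 / 649091093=-0.43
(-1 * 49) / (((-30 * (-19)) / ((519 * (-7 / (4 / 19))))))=59339 / 40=1483.48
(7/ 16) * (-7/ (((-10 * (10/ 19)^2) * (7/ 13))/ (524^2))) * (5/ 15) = 563756011/ 3000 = 187918.67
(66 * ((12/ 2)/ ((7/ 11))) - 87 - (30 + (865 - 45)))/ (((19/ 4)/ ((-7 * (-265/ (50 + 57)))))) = -2335180/ 2033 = -1148.64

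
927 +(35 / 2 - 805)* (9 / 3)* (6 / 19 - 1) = 96651 / 38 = 2543.45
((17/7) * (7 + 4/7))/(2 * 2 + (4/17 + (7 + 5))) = 15317/13524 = 1.13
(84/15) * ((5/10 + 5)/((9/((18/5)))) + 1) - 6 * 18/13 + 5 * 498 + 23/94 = 76370631/30550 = 2499.86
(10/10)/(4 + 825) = 1/829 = 0.00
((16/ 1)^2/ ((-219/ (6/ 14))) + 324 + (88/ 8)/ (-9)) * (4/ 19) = 5928604/ 87381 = 67.85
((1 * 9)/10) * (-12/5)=-54/25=-2.16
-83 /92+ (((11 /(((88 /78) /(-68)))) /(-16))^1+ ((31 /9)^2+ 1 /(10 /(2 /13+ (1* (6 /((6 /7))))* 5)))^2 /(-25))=7924696473697 /255026070000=31.07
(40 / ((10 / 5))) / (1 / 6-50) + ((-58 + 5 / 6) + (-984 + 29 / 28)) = -26134009 / 25116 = -1040.53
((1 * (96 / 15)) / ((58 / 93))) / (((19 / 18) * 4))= 6696 / 2755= 2.43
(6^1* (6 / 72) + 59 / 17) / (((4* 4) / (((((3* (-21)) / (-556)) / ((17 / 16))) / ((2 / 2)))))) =8505 / 321368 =0.03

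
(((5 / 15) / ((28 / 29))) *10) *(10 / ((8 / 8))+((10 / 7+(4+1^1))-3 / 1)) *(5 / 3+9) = 218080 / 441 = 494.51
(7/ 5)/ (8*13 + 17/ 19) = 133/ 9965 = 0.01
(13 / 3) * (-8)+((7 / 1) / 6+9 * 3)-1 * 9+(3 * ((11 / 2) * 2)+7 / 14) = 18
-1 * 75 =-75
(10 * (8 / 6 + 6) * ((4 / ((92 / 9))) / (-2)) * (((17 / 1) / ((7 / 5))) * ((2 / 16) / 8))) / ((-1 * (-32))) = -0.09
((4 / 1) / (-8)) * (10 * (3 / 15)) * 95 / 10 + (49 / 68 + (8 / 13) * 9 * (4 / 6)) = -4497 / 884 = -5.09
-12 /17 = -0.71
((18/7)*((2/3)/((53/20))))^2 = 57600/137641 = 0.42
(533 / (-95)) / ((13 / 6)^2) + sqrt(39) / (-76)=-1476 / 1235-sqrt(39) / 76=-1.28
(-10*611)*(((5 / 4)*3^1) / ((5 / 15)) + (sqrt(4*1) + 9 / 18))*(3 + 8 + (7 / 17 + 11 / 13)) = -35013825 / 34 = -1029818.38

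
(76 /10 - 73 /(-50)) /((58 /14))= 3171 /1450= 2.19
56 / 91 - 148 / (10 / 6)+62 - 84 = -110.18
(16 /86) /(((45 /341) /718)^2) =479565169952 /87075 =5507495.49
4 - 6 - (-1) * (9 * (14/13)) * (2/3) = 58/13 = 4.46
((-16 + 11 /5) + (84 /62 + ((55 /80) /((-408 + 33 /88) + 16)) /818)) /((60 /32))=-19774521914 /2979248025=-6.64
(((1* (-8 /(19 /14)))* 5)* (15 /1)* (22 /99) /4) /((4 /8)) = -2800 /57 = -49.12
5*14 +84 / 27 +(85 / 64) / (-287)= 73.11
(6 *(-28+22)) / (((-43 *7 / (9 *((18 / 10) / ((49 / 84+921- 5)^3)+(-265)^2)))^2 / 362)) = -230429887011832689289377553331228968185768 / 4010441744150524520370885615025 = -57457482669.57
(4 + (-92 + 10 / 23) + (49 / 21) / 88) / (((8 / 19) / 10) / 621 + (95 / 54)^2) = -12270485475 / 433841254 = -28.28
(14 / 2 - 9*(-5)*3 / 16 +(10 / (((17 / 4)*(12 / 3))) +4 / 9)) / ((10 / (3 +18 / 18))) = 40319 / 6120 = 6.59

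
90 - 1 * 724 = -634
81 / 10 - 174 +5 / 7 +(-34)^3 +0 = -2762843 / 70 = -39469.19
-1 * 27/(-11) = 27/11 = 2.45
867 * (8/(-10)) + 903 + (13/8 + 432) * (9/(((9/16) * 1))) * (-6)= -207093/5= -41418.60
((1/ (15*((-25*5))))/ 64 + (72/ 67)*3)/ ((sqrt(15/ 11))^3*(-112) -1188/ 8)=29191826081/ 594843420000 -153525757*sqrt(165)/ 33459942375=-0.01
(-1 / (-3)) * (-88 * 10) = -880 / 3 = -293.33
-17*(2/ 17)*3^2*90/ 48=-135/ 4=-33.75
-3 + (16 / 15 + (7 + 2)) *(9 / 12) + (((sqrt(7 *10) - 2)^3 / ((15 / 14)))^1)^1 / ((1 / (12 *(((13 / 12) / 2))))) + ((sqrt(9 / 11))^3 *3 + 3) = -155339 / 60 + 81 *sqrt(11) / 121 + 7462 *sqrt(70) / 15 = 1575.34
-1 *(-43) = 43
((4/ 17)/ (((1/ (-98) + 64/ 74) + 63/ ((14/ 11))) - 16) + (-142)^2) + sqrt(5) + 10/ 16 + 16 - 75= sqrt(5) + 170309982041/ 8470760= 20107.87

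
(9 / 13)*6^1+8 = 158 / 13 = 12.15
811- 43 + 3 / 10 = 7683 / 10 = 768.30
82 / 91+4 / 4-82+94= 1265 / 91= 13.90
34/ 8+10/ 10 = 21/ 4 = 5.25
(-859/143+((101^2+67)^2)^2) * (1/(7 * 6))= 1589569340211276709/6006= 264663559808737.38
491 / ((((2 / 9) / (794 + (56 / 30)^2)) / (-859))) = -37839849373 / 25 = -1513593974.92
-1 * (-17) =17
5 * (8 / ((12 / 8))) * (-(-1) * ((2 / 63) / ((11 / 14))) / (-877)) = -320 / 260469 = -0.00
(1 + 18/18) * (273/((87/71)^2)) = 917462/2523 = 363.64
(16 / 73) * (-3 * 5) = -240 / 73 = -3.29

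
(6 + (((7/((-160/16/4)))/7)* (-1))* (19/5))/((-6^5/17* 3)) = -799/145800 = -0.01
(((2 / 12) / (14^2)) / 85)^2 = 1 / 9992001600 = 0.00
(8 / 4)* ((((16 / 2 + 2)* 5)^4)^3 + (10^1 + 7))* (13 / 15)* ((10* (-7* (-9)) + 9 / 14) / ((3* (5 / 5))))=88957868303571428577622.89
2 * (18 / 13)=36 / 13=2.77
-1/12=-0.08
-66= -66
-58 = -58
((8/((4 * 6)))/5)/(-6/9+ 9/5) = 1/17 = 0.06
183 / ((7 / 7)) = 183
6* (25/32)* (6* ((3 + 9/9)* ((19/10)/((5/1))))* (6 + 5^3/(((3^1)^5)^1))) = 30077/108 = 278.49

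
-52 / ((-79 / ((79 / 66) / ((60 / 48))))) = 104 / 165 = 0.63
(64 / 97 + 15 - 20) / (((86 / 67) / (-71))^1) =2002697 / 8342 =240.07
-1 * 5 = -5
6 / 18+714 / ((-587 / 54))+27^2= 1168688 / 1761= 663.65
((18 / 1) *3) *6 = 324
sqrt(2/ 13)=0.39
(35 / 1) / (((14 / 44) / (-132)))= -14520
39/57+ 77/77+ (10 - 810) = -15168/19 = -798.32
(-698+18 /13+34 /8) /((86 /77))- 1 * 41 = -2955583 /4472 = -660.91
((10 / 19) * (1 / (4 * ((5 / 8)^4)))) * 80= 32768 / 475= 68.99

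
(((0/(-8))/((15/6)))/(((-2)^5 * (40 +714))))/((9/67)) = 0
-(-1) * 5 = 5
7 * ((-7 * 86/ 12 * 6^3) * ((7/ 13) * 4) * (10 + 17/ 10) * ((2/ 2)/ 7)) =-1365336/ 5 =-273067.20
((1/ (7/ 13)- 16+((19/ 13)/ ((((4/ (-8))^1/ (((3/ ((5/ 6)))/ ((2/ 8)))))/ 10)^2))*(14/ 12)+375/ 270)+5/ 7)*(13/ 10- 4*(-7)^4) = -7414656657839/ 5460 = -1357995724.88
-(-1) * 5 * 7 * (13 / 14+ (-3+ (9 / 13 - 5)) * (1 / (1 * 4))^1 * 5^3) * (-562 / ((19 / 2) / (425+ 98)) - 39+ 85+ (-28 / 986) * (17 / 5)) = 1761543358953 / 7163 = 245922568.61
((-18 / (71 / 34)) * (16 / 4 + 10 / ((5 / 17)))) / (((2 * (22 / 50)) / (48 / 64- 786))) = 228272175 / 781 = 292281.91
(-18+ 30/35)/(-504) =5/147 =0.03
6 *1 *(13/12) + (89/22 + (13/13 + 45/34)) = 4813/374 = 12.87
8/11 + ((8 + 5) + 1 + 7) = 239/11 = 21.73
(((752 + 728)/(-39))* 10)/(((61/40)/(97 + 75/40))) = -58534000/2379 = -24604.46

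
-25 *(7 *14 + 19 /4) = -10275 /4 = -2568.75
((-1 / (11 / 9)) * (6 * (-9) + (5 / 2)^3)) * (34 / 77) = 46971 / 3388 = 13.86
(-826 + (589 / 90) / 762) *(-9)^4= -13765097313 / 2540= -5419329.65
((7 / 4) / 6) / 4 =7 / 96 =0.07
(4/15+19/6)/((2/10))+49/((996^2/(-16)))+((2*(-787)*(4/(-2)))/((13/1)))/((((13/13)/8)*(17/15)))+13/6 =1728.65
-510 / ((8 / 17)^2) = -73695 / 32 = -2302.97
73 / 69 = 1.06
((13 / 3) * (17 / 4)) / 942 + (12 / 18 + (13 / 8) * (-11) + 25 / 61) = -5784911 / 344772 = -16.78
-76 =-76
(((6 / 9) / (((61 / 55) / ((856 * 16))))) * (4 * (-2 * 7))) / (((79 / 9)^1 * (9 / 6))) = -168734720 / 4819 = -35014.47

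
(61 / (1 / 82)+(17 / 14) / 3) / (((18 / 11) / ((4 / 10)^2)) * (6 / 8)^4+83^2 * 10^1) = 591644416 / 8148140805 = 0.07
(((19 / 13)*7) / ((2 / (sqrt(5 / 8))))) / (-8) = -133*sqrt(10) / 832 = -0.51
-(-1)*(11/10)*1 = 11/10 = 1.10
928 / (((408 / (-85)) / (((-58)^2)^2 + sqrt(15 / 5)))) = -6563567680 / 3 - 580 * sqrt(3) / 3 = -2187856228.20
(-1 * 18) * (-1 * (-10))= -180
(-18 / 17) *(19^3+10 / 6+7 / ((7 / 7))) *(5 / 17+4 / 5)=-11496474 / 1445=-7956.04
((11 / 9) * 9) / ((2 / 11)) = 121 / 2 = 60.50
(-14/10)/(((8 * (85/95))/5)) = -133/136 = -0.98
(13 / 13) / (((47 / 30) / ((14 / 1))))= 8.94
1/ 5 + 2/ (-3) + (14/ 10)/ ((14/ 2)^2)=-0.44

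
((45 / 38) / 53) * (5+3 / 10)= 9 / 76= 0.12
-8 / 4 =-2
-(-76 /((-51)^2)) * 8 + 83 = 216491 /2601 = 83.23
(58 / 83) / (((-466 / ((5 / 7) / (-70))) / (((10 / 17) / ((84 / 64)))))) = 2320 / 338297127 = 0.00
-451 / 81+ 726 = 58355 / 81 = 720.43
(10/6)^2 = 25/9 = 2.78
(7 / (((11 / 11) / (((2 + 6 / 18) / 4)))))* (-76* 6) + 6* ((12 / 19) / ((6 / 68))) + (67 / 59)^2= -120225031 / 66139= -1817.76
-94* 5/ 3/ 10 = -15.67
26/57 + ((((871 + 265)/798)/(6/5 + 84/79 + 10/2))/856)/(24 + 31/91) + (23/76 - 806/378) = -2682996774817/1953410188716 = -1.37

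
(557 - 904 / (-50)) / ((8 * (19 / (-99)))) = -1423323 / 3800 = -374.56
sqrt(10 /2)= sqrt(5)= 2.24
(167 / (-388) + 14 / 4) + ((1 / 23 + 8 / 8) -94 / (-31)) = 1976711 / 276644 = 7.15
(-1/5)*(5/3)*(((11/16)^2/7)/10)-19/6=-56787/17920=-3.17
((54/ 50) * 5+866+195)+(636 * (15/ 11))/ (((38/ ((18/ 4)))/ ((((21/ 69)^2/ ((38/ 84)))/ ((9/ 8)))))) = 11397046988/ 10503295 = 1085.09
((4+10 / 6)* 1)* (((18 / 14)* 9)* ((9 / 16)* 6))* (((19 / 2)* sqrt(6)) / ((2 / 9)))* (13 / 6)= 50210.24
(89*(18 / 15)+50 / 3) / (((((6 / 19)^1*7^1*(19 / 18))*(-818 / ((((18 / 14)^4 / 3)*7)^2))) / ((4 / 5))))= -17716117176 / 8420727175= -2.10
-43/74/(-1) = 0.58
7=7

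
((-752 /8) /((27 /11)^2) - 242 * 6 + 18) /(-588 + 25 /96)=33816320 /13710789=2.47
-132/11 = -12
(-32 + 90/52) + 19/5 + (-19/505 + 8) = -48599/2626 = -18.51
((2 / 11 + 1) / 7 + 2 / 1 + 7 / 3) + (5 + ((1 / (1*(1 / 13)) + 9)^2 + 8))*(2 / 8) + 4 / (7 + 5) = 119275 / 924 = 129.09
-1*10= -10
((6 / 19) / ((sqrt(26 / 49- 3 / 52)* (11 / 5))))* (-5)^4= 52500* sqrt(15665) / 50369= 130.46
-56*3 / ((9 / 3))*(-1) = 56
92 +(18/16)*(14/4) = 1535/16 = 95.94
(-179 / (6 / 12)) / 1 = -358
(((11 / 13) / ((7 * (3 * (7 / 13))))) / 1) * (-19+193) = 638 / 49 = 13.02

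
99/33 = 3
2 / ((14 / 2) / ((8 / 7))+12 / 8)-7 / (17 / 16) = -6560 / 1037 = -6.33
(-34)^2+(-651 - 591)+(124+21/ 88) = 38.24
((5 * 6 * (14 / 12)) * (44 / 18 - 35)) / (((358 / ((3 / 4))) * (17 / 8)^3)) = -0.25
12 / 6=2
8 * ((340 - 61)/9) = 248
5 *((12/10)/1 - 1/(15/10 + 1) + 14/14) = 9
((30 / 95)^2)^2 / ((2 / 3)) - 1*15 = -1952871 / 130321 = -14.99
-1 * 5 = -5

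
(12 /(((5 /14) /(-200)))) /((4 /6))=-10080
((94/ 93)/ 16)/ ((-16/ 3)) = -47/ 3968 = -0.01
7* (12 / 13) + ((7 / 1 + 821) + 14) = 848.46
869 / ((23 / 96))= 3627.13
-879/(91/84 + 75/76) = -50103/118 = -424.60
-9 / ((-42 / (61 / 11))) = 183 / 154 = 1.19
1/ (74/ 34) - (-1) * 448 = 448.46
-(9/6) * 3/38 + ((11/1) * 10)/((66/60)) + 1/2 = 100.38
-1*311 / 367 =-311 / 367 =-0.85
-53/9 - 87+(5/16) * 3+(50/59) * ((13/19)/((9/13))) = -14707961/161424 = -91.11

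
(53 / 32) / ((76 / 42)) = 1113 / 1216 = 0.92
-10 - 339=-349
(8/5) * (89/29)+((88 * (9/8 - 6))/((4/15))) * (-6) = 2800649/290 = 9657.41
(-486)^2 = 236196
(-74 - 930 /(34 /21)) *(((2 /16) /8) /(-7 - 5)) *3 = 11023 /4352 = 2.53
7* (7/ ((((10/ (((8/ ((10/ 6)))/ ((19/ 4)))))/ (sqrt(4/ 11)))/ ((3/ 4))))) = 3528* sqrt(11)/ 5225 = 2.24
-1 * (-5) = 5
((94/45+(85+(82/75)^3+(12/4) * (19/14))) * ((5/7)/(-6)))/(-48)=0.23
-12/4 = -3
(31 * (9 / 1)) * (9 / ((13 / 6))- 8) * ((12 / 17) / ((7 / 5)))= -837000 / 1547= -541.05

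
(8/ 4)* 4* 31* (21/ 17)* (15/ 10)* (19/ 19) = 7812/ 17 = 459.53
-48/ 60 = -0.80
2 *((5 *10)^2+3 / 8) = 20003 / 4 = 5000.75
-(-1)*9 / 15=3 / 5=0.60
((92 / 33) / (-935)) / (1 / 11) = -92 / 2805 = -0.03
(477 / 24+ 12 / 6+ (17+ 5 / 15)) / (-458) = -941 / 10992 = -0.09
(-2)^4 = 16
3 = 3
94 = 94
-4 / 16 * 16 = -4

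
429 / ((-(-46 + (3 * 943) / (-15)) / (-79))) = -56485 / 391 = -144.46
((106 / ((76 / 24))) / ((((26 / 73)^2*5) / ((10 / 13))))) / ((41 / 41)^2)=1694622 / 41743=40.60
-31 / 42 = -0.74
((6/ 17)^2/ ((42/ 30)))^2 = 32400/ 4092529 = 0.01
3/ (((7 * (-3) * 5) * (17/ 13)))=-13/ 595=-0.02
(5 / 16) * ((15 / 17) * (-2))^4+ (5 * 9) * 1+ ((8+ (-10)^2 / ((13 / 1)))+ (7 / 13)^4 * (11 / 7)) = 152322685451 / 2385443281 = 63.86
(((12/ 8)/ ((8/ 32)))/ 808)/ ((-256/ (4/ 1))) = -0.00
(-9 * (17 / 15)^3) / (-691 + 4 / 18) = 14739 / 777125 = 0.02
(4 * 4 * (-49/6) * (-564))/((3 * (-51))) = -73696/153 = -481.67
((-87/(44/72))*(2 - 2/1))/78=0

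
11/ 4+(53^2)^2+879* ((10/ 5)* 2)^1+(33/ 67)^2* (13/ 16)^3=145146533731797/ 18386944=7893999.88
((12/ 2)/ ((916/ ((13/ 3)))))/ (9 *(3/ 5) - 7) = -65/ 3664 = -0.02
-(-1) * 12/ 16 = 3/ 4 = 0.75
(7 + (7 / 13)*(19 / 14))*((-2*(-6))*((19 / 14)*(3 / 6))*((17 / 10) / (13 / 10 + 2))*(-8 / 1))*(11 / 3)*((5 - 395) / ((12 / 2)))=432820 / 7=61831.43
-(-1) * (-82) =-82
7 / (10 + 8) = 7 / 18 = 0.39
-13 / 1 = -13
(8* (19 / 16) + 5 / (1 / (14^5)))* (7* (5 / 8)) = 188239065 / 16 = 11764941.56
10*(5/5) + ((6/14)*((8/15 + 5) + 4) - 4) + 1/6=2153/210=10.25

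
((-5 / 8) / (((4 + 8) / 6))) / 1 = -5 / 16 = -0.31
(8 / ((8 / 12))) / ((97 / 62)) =7.67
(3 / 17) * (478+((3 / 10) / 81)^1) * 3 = 129061 / 510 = 253.06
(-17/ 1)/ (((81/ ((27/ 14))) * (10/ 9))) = -51/ 140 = -0.36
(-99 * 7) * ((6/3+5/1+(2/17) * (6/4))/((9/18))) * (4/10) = -338184/85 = -3978.64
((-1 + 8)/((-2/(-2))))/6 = 7/6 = 1.17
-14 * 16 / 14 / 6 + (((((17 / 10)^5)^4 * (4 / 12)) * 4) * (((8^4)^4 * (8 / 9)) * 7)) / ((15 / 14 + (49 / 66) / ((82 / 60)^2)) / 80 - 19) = -1012219597568111744917434098924953575462296 / 202444492435455322265625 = -4999985849903198627.52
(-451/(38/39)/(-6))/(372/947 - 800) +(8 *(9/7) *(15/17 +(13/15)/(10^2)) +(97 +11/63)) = 818539513542977/7704416286000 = 106.24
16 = 16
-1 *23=-23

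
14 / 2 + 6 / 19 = 139 / 19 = 7.32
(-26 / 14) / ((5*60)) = -13 / 2100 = -0.01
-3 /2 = -1.50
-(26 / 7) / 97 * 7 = -26 / 97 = -0.27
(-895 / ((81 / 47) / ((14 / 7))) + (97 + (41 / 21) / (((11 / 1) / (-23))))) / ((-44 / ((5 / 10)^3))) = 2949241 / 1097712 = 2.69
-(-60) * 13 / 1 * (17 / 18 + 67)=52996.67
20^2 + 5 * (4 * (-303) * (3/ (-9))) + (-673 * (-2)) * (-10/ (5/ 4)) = -8348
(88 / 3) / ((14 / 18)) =37.71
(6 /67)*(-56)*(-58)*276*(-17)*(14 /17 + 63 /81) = -146419840 /67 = -2185370.75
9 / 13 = 0.69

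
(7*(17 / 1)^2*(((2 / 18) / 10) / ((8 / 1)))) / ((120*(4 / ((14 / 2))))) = 14161 / 345600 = 0.04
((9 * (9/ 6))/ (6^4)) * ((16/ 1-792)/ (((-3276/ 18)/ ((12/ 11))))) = 97/ 2002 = 0.05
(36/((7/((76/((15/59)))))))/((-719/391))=-21038928/25165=-836.04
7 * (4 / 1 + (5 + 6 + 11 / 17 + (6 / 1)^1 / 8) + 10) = 12565 / 68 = 184.78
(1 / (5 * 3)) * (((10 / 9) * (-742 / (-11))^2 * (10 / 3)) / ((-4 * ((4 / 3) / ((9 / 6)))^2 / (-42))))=14930.07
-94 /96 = -47 /48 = -0.98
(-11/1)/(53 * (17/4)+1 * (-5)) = -44/881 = -0.05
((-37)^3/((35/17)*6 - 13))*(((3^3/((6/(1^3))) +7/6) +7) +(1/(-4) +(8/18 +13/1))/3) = 1587009143/1188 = 1335866.28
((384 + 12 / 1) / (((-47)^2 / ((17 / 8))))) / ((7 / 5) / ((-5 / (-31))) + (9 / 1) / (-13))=49725 / 1042648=0.05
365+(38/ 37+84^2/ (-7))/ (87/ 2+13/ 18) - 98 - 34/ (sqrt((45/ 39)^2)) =23719454/ 110445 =214.76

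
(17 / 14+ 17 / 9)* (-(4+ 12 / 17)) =-14.60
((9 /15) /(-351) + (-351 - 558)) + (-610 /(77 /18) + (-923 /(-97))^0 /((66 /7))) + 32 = -91846129 /90090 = -1019.49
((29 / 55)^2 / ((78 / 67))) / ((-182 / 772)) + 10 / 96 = -156106661 / 171771600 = -0.91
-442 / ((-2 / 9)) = 1989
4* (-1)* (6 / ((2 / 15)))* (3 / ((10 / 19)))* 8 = -8208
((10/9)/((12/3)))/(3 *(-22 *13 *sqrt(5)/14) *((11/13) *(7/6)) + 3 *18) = -605 *sqrt(5)/553869- 60/61541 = -0.00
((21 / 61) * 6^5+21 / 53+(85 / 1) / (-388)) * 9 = 30224170503 / 1254404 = 24094.45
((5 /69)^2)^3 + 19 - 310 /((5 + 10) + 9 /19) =-5467852830479 /5287989990969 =-1.03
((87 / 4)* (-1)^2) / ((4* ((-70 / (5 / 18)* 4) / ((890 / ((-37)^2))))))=-12905 / 3679872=-0.00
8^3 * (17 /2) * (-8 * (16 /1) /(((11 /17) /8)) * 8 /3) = -606076928 /33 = -18365967.52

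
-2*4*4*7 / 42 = -16 / 3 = -5.33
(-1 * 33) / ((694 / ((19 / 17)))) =-627 / 11798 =-0.05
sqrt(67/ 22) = sqrt(1474)/ 22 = 1.75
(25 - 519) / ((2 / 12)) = -2964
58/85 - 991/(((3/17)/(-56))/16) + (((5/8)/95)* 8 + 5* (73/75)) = 1625220668/323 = 5031642.93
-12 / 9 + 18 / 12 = 1 / 6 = 0.17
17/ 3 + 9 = 44/ 3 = 14.67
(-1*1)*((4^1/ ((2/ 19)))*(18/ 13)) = -684/ 13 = -52.62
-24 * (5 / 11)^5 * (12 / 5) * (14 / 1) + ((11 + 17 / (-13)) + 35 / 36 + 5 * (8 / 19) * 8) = 16983463039 / 1432065492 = 11.86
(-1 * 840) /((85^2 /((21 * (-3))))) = 10584 /1445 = 7.32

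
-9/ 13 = -0.69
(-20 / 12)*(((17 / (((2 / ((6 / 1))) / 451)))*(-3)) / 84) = 38335 / 28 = 1369.11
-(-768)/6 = 128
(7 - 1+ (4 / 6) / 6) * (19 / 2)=1045 / 18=58.06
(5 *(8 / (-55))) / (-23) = 8 / 253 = 0.03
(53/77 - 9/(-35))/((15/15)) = 52/55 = 0.95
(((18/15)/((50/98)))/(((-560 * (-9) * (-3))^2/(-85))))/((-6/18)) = 17/6480000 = 0.00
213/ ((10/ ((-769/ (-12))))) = 54599/ 40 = 1364.98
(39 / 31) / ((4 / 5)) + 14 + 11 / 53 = 103707 / 6572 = 15.78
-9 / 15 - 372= -1863 / 5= -372.60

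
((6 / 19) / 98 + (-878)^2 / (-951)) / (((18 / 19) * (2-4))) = 717690151 / 1677564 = 427.82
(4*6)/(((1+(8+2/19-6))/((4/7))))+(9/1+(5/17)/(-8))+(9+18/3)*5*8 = 34452311/56168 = 613.38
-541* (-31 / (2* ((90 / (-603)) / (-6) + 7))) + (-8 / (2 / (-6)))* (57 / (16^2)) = 13544247 / 11296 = 1199.03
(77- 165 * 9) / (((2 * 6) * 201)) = -352 / 603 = -0.58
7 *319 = 2233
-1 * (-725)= 725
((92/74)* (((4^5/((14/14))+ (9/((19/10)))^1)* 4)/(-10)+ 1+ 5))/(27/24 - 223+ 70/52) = 16753568/7328775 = 2.29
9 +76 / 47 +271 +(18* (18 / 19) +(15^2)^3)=10172094837 / 893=11390923.67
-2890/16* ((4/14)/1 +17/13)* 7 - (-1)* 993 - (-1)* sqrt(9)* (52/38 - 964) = -7725287/1976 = -3909.56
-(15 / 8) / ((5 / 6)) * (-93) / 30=279 / 40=6.98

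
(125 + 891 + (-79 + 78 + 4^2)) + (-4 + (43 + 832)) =1902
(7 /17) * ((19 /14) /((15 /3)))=19 /170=0.11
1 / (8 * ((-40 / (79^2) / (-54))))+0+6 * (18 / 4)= 1080.17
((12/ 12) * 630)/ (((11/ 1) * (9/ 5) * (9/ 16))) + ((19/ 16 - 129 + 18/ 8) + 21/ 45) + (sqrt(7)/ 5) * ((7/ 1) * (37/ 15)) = -59.39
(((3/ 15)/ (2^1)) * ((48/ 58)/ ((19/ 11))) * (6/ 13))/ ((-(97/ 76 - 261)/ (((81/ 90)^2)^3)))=52612659/ 1162750468750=0.00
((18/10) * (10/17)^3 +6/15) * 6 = 112956/24565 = 4.60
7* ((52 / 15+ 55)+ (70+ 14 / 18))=40712 / 45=904.71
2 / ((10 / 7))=7 / 5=1.40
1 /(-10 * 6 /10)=-0.17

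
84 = 84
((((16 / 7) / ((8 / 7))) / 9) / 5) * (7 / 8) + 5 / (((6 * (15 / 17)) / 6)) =1027 / 180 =5.71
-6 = -6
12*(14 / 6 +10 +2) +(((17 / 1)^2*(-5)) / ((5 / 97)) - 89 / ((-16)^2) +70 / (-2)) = -7141465 / 256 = -27896.35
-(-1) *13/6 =13/6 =2.17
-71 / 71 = -1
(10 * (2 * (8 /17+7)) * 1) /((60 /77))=9779 /51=191.75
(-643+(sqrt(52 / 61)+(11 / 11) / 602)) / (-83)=387085 / 49966- 2* sqrt(793) / 5063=7.74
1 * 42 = 42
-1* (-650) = 650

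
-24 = -24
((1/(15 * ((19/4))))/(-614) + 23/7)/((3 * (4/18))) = 2012371/408310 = 4.93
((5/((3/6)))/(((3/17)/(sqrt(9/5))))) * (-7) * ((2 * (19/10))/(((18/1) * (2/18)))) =-2261 * sqrt(5)/5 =-1011.15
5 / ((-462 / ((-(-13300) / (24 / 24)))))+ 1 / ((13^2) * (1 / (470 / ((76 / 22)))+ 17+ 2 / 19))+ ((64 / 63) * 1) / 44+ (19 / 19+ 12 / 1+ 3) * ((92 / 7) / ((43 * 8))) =-202189198393493 / 1410904517022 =-143.30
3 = 3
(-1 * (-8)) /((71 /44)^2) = 15488 /5041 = 3.07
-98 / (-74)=1.32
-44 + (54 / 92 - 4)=-2181 / 46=-47.41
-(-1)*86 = 86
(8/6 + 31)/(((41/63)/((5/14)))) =1455/82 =17.74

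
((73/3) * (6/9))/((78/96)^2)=37376/1521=24.57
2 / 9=0.22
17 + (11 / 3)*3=28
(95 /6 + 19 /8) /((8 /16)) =437 /12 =36.42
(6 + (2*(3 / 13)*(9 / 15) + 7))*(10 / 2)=863 / 13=66.38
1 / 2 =0.50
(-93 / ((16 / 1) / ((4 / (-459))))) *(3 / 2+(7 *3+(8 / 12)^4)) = 113987 / 99144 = 1.15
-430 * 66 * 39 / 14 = -553410 / 7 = -79058.57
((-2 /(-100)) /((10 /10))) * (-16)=-8 /25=-0.32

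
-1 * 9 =-9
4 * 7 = 28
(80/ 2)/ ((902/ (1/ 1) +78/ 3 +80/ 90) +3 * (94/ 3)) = 180/ 4603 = 0.04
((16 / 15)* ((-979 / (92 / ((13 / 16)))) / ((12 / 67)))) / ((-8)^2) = -852709 / 1059840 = -0.80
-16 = -16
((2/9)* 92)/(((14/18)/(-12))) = -315.43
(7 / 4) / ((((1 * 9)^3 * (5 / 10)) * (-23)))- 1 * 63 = -2112649 / 33534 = -63.00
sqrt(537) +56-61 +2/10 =-24/5 +sqrt(537) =18.37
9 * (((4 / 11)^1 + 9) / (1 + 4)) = 927 / 55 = 16.85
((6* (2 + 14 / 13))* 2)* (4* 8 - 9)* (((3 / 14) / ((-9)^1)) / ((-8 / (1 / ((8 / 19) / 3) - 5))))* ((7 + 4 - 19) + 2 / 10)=-1173 / 28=-41.89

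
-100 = -100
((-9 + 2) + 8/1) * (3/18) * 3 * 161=161/2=80.50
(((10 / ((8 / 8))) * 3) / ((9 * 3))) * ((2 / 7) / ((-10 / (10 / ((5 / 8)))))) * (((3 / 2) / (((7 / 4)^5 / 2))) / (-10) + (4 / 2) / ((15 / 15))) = -5329088 / 5294205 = -1.01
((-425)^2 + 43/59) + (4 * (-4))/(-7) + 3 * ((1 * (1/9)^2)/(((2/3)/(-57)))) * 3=149190893/826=180618.51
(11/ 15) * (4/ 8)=11/ 30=0.37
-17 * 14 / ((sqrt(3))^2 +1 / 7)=-833 / 11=-75.73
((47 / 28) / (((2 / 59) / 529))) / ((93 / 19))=27871423 / 5208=5351.66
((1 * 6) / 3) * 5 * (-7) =-70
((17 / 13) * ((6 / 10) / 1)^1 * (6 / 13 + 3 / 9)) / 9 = 527 / 7605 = 0.07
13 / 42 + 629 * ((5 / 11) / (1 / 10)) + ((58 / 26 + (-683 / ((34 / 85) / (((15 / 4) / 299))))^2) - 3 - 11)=4369870788247 / 1321704384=3306.24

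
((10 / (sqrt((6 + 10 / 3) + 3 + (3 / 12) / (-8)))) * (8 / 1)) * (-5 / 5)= -320 * sqrt(7086) / 1181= -22.81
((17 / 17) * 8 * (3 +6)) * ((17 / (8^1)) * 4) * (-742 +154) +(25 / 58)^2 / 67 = -81107223503 / 225388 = -359856.00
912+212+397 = 1521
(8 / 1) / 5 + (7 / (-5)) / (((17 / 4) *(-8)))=279 / 170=1.64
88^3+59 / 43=29303355 / 43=681473.37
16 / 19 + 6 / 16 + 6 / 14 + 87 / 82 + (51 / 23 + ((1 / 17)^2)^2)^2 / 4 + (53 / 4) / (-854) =4812136374555880826 / 1227474209057368937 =3.92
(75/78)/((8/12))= 75/52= 1.44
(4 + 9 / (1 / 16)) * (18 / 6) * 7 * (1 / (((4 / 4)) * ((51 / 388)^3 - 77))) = -181541611776 / 4497519893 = -40.36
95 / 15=19 / 3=6.33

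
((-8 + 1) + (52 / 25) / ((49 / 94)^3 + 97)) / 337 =-0.02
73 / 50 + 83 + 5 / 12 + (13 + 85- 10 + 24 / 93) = 1610153 / 9300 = 173.13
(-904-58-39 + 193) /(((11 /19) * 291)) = -15352 /3201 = -4.80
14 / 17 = 0.82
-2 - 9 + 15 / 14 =-139 / 14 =-9.93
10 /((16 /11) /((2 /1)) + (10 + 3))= 110 /151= 0.73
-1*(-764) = 764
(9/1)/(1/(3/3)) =9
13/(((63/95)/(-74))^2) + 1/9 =642472141/3969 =161872.55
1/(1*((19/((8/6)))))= 4/57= 0.07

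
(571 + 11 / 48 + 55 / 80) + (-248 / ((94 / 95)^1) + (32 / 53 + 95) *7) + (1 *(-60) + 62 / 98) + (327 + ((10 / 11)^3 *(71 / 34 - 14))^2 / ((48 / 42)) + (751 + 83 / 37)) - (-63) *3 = 62997168100392271553 / 27746405653327284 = 2270.46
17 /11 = 1.55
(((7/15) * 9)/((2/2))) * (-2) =-42/5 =-8.40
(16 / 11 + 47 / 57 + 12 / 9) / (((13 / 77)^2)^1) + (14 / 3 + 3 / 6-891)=-759.10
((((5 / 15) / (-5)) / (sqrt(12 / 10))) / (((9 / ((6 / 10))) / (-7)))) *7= 0.20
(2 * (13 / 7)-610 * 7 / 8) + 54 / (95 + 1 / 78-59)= -41570433 / 78652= -528.54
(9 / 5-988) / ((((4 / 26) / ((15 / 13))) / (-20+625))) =-8949765 / 2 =-4474882.50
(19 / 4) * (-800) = -3800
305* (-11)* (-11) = 36905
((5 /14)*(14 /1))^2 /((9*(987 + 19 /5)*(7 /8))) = 500 /156051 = 0.00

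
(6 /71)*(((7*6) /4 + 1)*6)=414 /71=5.83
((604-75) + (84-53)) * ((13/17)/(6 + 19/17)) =7280/121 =60.17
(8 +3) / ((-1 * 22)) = -1 / 2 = -0.50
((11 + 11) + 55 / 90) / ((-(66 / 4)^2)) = -74 / 891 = -0.08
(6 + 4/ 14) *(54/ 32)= 10.61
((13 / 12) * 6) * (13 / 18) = 169 / 36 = 4.69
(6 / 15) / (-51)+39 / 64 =9817 / 16320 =0.60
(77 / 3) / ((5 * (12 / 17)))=7.27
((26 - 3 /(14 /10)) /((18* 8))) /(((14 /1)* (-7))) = -167 /98784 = -0.00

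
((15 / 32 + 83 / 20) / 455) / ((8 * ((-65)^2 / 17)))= 0.00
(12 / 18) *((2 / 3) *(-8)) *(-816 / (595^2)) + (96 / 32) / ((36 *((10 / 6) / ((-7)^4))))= 30002543 / 249900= 120.06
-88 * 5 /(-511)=440 /511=0.86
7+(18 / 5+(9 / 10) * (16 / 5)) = 337 / 25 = 13.48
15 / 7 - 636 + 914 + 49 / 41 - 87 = 55775 / 287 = 194.34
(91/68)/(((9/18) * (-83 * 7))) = -13/2822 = -0.00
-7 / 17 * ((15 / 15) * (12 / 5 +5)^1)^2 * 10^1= -19166 / 85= -225.48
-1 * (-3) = 3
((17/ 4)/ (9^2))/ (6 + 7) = 17/ 4212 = 0.00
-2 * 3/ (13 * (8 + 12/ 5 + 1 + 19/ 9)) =-135/ 3952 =-0.03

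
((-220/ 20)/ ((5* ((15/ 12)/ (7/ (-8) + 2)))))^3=-970299/ 125000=-7.76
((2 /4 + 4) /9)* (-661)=-661 /2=-330.50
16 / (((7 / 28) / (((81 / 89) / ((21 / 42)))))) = 10368 / 89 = 116.49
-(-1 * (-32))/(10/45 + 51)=-288/461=-0.62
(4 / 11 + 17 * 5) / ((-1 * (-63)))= 313 / 231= 1.35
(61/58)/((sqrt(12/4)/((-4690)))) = -143045 * sqrt(3)/87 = -2847.83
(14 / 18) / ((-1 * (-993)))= 7 / 8937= 0.00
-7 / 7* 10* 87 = -870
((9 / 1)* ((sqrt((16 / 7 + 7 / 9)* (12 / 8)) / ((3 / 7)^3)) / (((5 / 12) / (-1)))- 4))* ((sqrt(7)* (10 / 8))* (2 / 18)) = -229.38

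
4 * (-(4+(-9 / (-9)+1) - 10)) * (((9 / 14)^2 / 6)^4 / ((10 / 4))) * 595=9034497 / 105413504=0.09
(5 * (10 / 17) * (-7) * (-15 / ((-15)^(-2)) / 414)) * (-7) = -459375 / 391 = -1174.87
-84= -84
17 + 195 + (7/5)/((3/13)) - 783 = -8474/15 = -564.93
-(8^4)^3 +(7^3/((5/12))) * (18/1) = -343597309592/5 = -68719461918.40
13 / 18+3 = 67 / 18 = 3.72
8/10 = 0.80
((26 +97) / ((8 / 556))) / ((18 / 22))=62689 / 6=10448.17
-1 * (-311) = 311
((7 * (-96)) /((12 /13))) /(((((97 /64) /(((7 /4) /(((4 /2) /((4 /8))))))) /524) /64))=-683597824 /97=-7047400.25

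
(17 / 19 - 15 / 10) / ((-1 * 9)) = 23 / 342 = 0.07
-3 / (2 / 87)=-261 / 2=-130.50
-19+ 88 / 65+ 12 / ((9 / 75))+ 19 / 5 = 1120 / 13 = 86.15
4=4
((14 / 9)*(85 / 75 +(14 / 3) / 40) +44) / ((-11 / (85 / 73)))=-4.86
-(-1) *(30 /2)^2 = 225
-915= -915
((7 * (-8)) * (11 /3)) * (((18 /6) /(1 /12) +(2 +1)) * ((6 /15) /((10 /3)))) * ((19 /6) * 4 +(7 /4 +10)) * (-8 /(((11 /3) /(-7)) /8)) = -71670144 /25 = -2866805.76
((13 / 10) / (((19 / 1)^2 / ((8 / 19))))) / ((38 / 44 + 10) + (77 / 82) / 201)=4713852 / 33788222785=0.00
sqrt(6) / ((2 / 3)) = 3* sqrt(6) / 2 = 3.67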